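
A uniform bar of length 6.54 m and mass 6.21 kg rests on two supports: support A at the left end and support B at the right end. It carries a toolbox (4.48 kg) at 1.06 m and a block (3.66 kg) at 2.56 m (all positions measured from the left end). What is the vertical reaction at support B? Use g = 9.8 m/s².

R_B ≈ 51.6 N

About support A:
Beam weight: 6.21 × 9.8 = 60.86 N down at 3.27 m → arm 3.27 m, τ = 60.86 × 3.27 = 199 N·m clockwise.
Toolbox: 4.48 × 9.8 = 43.9 N down at 1.06 m → arm 1.06 m, τ = 43.9 × 1.06 = 46.53 N·m clockwise.
Block: 3.66 × 9.8 = 35.87 N down at 2.56 m → arm 2.56 m, τ = 35.87 × 2.56 = 91.83 N·m clockwise.
Net load moment about support A = 337.4 N·m clockwise.
Reaction R at support B is upward at 6.54 m, arm 6.54 m → moment R × 6.54 counterclockwise.
Στ = 0 ⇒ R × 6.54 = 337.4 ⇒ R = 51.6 N.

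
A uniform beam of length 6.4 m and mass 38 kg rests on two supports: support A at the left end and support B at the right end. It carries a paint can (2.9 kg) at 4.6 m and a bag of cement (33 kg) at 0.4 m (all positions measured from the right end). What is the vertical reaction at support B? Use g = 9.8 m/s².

Taking torques about support A:
Beam weight: 38 × 9.8 = 372.4 N down at 3.2 m → arm 3.2 m, τ = 372.4 × 3.2 = 1192 N·m clockwise.
Paint can: 2.9 × 9.8 = 28.42 N down at 4.6 m → arm 1.8 m, τ = 28.42 × 1.8 = 51.16 N·m clockwise.
Bag of cement: 33 × 9.8 = 323.4 N down at 0.4 m → arm 6 m, τ = 323.4 × 6 = 1940 N·m clockwise.
Net load moment about support A = 3183 N·m clockwise.
Reaction R at support B is upward at 0 m, arm 6.4 m → moment R × 6.4 counterclockwise.
Setting net torque to zero: R × 6.4 = 3183 → R = 497 N.

R_B ≈ 497 N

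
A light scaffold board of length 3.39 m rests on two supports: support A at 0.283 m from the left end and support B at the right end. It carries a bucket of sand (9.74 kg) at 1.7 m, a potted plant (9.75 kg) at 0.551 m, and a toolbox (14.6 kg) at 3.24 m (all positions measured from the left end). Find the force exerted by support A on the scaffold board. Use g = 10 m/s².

R_A ≈ 149 N

Take moments about support B.
Bucket of sand: 9.74 × 10 = 97.4 N down at 1.7 m → arm 1.69 m, τ = 97.4 × 1.69 = 164.6 N·m counterclockwise.
Potted plant: 9.75 × 10 = 97.5 N down at 0.551 m → arm 2.839 m, τ = 97.5 × 2.839 = 276.8 N·m counterclockwise.
Toolbox: 14.6 × 10 = 146 N down at 3.24 m → arm 0.15 m, τ = 146 × 0.15 = 21.9 N·m counterclockwise.
Net load moment about support B = 463.3 N·m counterclockwise.
Reaction R at support A is upward at 0.283 m, arm 3.107 m → moment R × 3.107 clockwise.
For rotational equilibrium, R × 3.107 = 463.3, so R = 149 N.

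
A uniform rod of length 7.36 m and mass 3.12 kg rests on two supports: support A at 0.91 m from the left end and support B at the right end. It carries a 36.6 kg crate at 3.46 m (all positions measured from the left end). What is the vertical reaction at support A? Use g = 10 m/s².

R_A ≈ 239 N

About support B:
Beam weight: 3.12 × 10 = 31.2 N down at 3.68 m → arm 3.68 m, τ = 31.2 × 3.68 = 114.8 N·m counterclockwise.
Crate: 36.6 × 10 = 366 N down at 3.46 m → arm 3.9 m, τ = 366 × 3.9 = 1427 N·m counterclockwise.
Net load moment about support B = 1542 N·m counterclockwise.
Reaction R at support A is upward at 0.91 m, arm 6.45 m → moment R × 6.45 clockwise.
For rotational equilibrium, R × 6.45 = 1542, so R = 239 N.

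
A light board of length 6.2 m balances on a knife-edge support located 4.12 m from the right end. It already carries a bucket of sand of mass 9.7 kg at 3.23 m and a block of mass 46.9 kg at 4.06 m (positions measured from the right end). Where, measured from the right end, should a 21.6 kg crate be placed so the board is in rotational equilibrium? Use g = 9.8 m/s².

x ≈ 4.65 m from the right end

Taking torques about the knife-edge support (at 4.12 m from the right end):
Bucket of sand: 9.7 × 9.8 = 95.06 N down at 3.23 m → arm 0.89 m, τ = 95.06 × 0.89 = 84.6 N·m clockwise.
Block: 46.9 × 9.8 = 459.6 N down at 4.06 m → arm 0.06 m, τ = 459.6 × 0.06 = 27.58 N·m clockwise.
Net moment of existing loads = 112.2 N·m clockwise.
The crate weighs 21.6 × 9.8 = 211.7 N and must supply an equal counterclockwise moment, so its lever arm about the knife-edge support is 112.2 / 211.7 = 0.53 m.
That puts it at 4.12 + 0.53 = 4.65 m from the right end.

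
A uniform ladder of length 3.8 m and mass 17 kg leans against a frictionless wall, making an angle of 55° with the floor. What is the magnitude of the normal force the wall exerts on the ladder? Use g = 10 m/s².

Sum moments about the foot of the ladder (the floor normal and friction both act there and drop out).
Ladder weight 17×10 = 170 N acts at 1.9 m along the ladder; its horizontal arm is 1.9·cos55° = 1.09 m → τ = 185.3 N·m clockwise.
Wall normal N acts horizontally at the top; its moment arm is the height L sinθ = 3.8·sin55° = 3.113 m, counterclockwise.
Στ = 0 ⇒ N × 3.113 = 185.3 ⇒ N = 59.5 N.

N_wall ≈ 59.5 N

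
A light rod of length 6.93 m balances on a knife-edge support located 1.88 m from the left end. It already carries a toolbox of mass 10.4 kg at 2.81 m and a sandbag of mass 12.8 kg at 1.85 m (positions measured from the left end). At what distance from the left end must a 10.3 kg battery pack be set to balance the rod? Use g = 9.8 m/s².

Sum moments about the knife-edge support (at 1.88 m from the left end) (the support reaction has zero arm there).
Toolbox: 10.4 × 9.8 = 101.9 N down at 2.81 m → arm 0.93 m, τ = 101.9 × 0.93 = 94.77 N·m clockwise.
Sandbag: 12.8 × 9.8 = 125.4 N down at 1.85 m → arm 0.03 m, τ = 125.4 × 0.03 = 3.762 N·m counterclockwise.
Net moment of existing loads = 91.01 N·m clockwise.
The battery pack weighs 10.3 × 9.8 = 100.9 N and must supply an equal counterclockwise moment, so its lever arm about the knife-edge support is 91.01 / 100.9 = 0.902 m.
That puts it at 1.88 − 0.902 = 0.978 m from the left end.

x ≈ 0.978 m from the left end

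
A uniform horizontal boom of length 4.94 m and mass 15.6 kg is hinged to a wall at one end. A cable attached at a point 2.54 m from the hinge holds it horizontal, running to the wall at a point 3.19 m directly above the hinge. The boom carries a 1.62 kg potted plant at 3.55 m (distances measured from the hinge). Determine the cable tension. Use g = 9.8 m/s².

Sum moments about the hinge (the unknown hinge reaction has zero arm there).
Beam weight: 15.6 × 9.8 = 152.9 N down at 2.47 m → arm 2.47 m, τ = 152.9 × 2.47 = 377.7 N·m clockwise.
Potted plant: 1.62 × 9.8 = 15.88 N down at 3.55 m → arm 3.55 m, τ = 15.88 × 3.55 = 56.37 N·m clockwise.
Total clockwise load moment = 434.1 N·m.
The cable tension T acts at 2.54 m; only its component perpendicular to the boom, T sinθ, produces torque. sinθ = h/√(h²+d²) = 3.19/√(3.19²+2.54²) = 0.7823.
Setting net torque to zero: T × 2.54 × 0.7823 = 434.1 → T = 434.1 / 1.987 = 218 N.

T ≈ 218 N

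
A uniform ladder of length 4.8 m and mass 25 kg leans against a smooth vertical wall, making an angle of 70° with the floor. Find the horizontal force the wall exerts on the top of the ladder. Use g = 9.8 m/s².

N_wall ≈ 44.6 N

Take moments about the foot of the ladder.
Ladder weight 25×9.8 = 245 N acts at 2.4 m along the ladder; its horizontal arm is 2.4·cos70° = 0.8208 m → τ = 201.1 N·m clockwise.
Wall normal N acts horizontally at the top; its moment arm is the height L sinθ = 4.8·sin70° = 4.511 m, counterclockwise.
Στ = 0 ⇒ N × 4.511 = 201.1 ⇒ N = 44.6 N.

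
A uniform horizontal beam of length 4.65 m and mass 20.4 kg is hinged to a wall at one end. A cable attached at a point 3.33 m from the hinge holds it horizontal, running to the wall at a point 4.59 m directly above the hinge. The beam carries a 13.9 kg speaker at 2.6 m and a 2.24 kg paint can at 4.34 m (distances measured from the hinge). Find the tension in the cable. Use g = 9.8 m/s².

About the hinge:
Beam weight: 20.4 × 9.8 = 199.9 N down at 2.325 m → arm 2.325 m, τ = 199.9 × 2.325 = 464.8 N·m clockwise.
Speaker: 13.9 × 9.8 = 136.2 N down at 2.6 m → arm 2.6 m, τ = 136.2 × 2.6 = 354.1 N·m clockwise.
Paint can: 2.24 × 9.8 = 21.95 N down at 4.34 m → arm 4.34 m, τ = 21.95 × 4.34 = 95.26 N·m clockwise.
Total clockwise load moment = 914.2 N·m.
The cable tension T acts at 3.33 m; only its component perpendicular to the beam, T sinθ, produces torque. sinθ = h/√(h²+d²) = 4.59/√(4.59²+3.33²) = 0.8094.
Setting net torque to zero: T × 3.33 × 0.8094 = 914.2 → T = 914.2 / 2.695 = 339 N.

T ≈ 339 N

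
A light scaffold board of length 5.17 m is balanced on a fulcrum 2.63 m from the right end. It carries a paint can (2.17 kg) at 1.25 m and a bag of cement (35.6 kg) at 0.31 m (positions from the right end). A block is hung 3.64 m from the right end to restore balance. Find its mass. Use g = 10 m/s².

m ≈ 84.7 kg

Taking torques about the fulcrum (at 2.63 m from the right end):
Paint can: 2.17 × 10 = 21.7 N down at 1.25 m → arm 1.38 m, τ = 21.7 × 1.38 = 29.95 N·m clockwise.
Bag of cement: 35.6 × 10 = 356 N down at 0.31 m → arm 2.32 m, τ = 356 × 2.32 = 825.9 N·m clockwise.
Net moment of known loads = 855.9 N·m clockwise.
An unknown mass m at 3.64 m has arm 1.01 m; its moment is m·g·1.01 counterclockwise.
Στ = 0 ⇒ m × 10 × 1.01 = 855.9 ⇒ m = 855.9 / (10 × 1.01) = 84.7 kg.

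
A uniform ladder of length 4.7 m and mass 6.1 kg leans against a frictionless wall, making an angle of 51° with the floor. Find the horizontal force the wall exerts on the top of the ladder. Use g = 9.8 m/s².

About the foot of the ladder:
Ladder weight 6.1×9.8 = 59.78 N acts at 2.35 m along the ladder; its horizontal arm is 2.35·cos51° = 1.479 m → τ = 88.41 N·m clockwise.
Wall normal N acts horizontally at the top; its moment arm is the height L sinθ = 4.7·sin51° = 3.653 m, counterclockwise.
Balancing moments: N × 3.653 = 88.41, giving N = 24.2 N.

N_wall ≈ 24.2 N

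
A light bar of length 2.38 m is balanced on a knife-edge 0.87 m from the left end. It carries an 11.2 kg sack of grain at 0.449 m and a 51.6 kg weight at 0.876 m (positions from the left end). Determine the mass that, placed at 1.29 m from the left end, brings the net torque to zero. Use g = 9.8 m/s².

Take moments about the knife-edge (at 0.87 m from the left end).
Sack of grain: 11.2 × 9.8 = 109.8 N down at 0.449 m → arm 0.421 m, τ = 109.8 × 0.421 = 46.23 N·m counterclockwise.
Weight: 51.6 × 9.8 = 505.7 N down at 0.876 m → arm 0.006 m, τ = 505.7 × 0.006 = 3.034 N·m clockwise.
Net moment of known loads = 43.2 N·m counterclockwise.
An unknown mass m at 1.29 m has arm 0.42 m; its moment is m·g·0.42 clockwise.
Setting net torque to zero: m × 9.8 × 0.42 = 43.2 → m = 43.2 / (9.8 × 0.42) = 10.5 kg.

m ≈ 10.5 kg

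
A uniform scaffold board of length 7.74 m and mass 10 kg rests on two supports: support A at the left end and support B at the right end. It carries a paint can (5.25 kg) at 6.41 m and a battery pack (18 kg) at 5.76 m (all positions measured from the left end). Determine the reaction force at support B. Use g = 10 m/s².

Take moments about support A.
Beam weight: 10 × 10 = 100 N down at 3.87 m → arm 3.87 m, τ = 100 × 3.87 = 387 N·m clockwise.
Paint can: 5.25 × 10 = 52.5 N down at 6.41 m → arm 6.41 m, τ = 52.5 × 6.41 = 336.5 N·m clockwise.
Battery pack: 18 × 10 = 180 N down at 5.76 m → arm 5.76 m, τ = 180 × 5.76 = 1037 N·m clockwise.
Net load moment about support A = 1760 N·m clockwise.
Reaction R at support B is upward at 7.74 m, arm 7.74 m → moment R × 7.74 counterclockwise.
Balancing moments: R × 7.74 = 1760, giving R = 227 N.

R_B ≈ 227 N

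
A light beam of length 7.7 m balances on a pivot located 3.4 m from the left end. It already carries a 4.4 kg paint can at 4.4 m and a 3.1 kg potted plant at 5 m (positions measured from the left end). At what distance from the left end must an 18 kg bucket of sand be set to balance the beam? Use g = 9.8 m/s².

x ≈ 2.88 m from the left end

About the pivot (at 3.4 m from the left end):
Paint can: 4.4 × 9.8 = 43.12 N down at 4.4 m → arm 1 m, τ = 43.12 × 1 = 43.12 N·m clockwise.
Potted plant: 3.1 × 9.8 = 30.38 N down at 5 m → arm 1.6 m, τ = 30.38 × 1.6 = 48.61 N·m clockwise.
Net moment of existing loads = 91.73 N·m clockwise.
The bucket of sand weighs 18 × 9.8 = 176.4 N and must supply an equal counterclockwise moment, so its lever arm about the pivot is 91.73 / 176.4 = 0.52 m.
That puts it at 3.4 − 0.52 = 2.88 m from the left end.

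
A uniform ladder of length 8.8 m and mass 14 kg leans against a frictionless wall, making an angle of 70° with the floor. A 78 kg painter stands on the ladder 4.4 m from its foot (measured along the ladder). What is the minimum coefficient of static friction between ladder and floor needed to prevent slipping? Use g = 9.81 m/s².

Take moments about the foot of the ladder.
Ladder weight 14×9.81 = 137.3 N acts at 4.4 m along the ladder; its horizontal arm is 4.4·cos70° = 1.505 m → τ = 206.6 N·m clockwise.
Painter: 78×9.81 = 765.2 N at 4.4 m → arm 1.505 m → τ = 1152 N·m clockwise.
Wall normal N acts horizontally at the top; its moment arm is the height L sinθ = 8.8·sin70° = 8.269 m, counterclockwise.
Setting net torque to zero: N × 8.269 = 1359 → N = 164.3 N.
ΣFx = 0 ⇒ f = N_wall = 164.3 N. ΣFy = 0 ⇒ N_floor = 902.5 N.
μ_min = f / N_floor = 164.3 / 902.5 = 0.182.

μ_min ≈ 0.182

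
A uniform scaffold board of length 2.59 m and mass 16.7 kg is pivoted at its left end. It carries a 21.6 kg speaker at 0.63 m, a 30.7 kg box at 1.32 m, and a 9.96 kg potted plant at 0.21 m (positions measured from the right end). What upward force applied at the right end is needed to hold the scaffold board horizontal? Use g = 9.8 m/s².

Sum moments about the left end (the unknown pivot reaction has zero arm there).
Beam weight: 16.7 × 9.8 = 163.7 N down at 1.295 m → arm 1.295 m, τ = 163.7 × 1.295 = 212 N·m clockwise.
Speaker: 21.6 × 9.8 = 211.7 N down at 0.63 m → arm 1.96 m, τ = 211.7 × 1.96 = 414.9 N·m clockwise.
Box: 30.7 × 9.8 = 300.9 N down at 1.32 m → arm 1.27 m, τ = 300.9 × 1.27 = 382.1 N·m clockwise.
Potted plant: 9.96 × 9.8 = 97.61 N down at 0.21 m → arm 2.38 m, τ = 97.61 × 2.38 = 232.3 N·m clockwise.
Net moment of the loads = 1241 N·m clockwise.
The upward force F acts at the right end, arm 2.59 m, giving F × 2.59 counterclockwise.
Στ = 0 ⇒ F × 2.59 = 1241 ⇒ F = 1241 / 2.59 = 479 N.

F ≈ 479 N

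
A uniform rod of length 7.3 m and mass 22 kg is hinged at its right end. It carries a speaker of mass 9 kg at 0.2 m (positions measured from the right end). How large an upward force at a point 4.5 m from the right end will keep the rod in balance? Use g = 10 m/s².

Taking torques about the right end:
Beam weight: 22 × 10 = 220 N down at 3.65 m → arm 3.65 m, τ = 220 × 3.65 = 803 N·m counterclockwise.
Speaker: 9 × 10 = 90 N down at 0.2 m → arm 0.2 m, τ = 90 × 0.2 = 18 N·m counterclockwise.
Net moment of the loads = 821 N·m counterclockwise.
The upward force F acts at a point 4.5 m from the right end, arm 4.5 m, giving F × 4.5 clockwise.
Balancing moments: F × 4.5 = 821, giving F = 821 / 4.5 = 182 N.

F ≈ 182 N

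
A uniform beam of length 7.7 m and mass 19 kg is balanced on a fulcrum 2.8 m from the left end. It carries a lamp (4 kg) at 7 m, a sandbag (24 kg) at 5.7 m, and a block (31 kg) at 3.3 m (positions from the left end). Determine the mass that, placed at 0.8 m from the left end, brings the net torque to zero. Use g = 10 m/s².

Taking torques about the fulcrum (at 2.8 m from the left end):
Beam weight: 19 × 10 = 190 N down at 3.85 m → arm 1.05 m, τ = 190 × 1.05 = 199.5 N·m clockwise.
Lamp: 4 × 10 = 40 N down at 7 m → arm 4.2 m, τ = 40 × 4.2 = 168 N·m clockwise.
Sandbag: 24 × 10 = 240 N down at 5.7 m → arm 2.9 m, τ = 240 × 2.9 = 696 N·m clockwise.
Block: 31 × 10 = 310 N down at 3.3 m → arm 0.5 m, τ = 310 × 0.5 = 155 N·m clockwise.
Net moment of known loads = 1218 N·m clockwise.
An unknown mass m at 0.8 m has arm 2 m; its moment is m·g·2 counterclockwise.
Στ = 0 ⇒ m × 10 × 2 = 1218 ⇒ m = 1218 / (10 × 2) = 60.9 kg.

m ≈ 60.9 kg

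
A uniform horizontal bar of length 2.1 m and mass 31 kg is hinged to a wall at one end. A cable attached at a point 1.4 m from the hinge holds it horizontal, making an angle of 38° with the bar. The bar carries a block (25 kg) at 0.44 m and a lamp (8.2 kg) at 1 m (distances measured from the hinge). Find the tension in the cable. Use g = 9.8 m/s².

Take moments about the hinge.
Beam weight: 31 × 9.8 = 303.8 N down at 1.05 m → arm 1.05 m, τ = 303.8 × 1.05 = 319 N·m clockwise.
Block: 25 × 9.8 = 245 N down at 0.44 m → arm 0.44 m, τ = 245 × 0.44 = 107.8 N·m clockwise.
Lamp: 8.2 × 9.8 = 80.36 N down at 1 m → arm 1 m, τ = 80.36 × 1 = 80.36 N·m clockwise.
Total clockwise load moment = 507.2 N·m.
The cable tension T acts at 1.4 m; only its component perpendicular to the bar, T sinθ, produces torque. sin 38° = 0.6157.
Balancing moments: T × 1.4 × 0.6157 = 507.2, giving T = 507.2 / 0.862 = 588 N.

T ≈ 588 N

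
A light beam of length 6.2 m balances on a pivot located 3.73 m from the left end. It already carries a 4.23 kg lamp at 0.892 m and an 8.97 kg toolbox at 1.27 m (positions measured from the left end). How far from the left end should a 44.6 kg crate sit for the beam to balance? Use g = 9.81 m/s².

Choose the pivot (at 3.73 m from the left end) as the axis so the support reaction has zero arm there.
Lamp: 4.23 × 9.81 = 41.5 N down at 0.892 m → arm 2.838 m, τ = 41.5 × 2.838 = 117.8 N·m counterclockwise.
Toolbox: 8.97 × 9.81 = 88 N down at 1.27 m → arm 2.46 m, τ = 88 × 2.46 = 216.5 N·m counterclockwise.
Net moment of existing loads = 334.3 N·m counterclockwise.
The crate weighs 44.6 × 9.81 = 437.5 N and must supply an equal clockwise moment, so its lever arm about the pivot is 334.3 / 437.5 = 0.764 m.
That puts it at 3.73 + 0.764 = 4.49 m from the left end.

x ≈ 4.49 m from the left end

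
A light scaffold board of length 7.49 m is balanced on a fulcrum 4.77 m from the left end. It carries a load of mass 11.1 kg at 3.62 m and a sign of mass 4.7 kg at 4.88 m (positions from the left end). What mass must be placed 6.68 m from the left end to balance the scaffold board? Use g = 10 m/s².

m ≈ 6.41 kg

Sum moments about the fulcrum (at 4.77 m from the left end) (the support reaction has zero arm there).
Load: 11.1 × 10 = 111 N down at 3.62 m → arm 1.15 m, τ = 111 × 1.15 = 127.6 N·m counterclockwise.
Sign: 4.7 × 10 = 47 N down at 4.88 m → arm 0.11 m, τ = 47 × 0.11 = 5.17 N·m clockwise.
Net moment of known loads = 122.4 N·m counterclockwise.
An unknown mass m at 6.68 m has arm 1.91 m; its moment is m·g·1.91 clockwise.
For rotational equilibrium, m × 10 × 1.91 = 122.4, so m = 122.4 / (10 × 1.91) = 6.41 kg.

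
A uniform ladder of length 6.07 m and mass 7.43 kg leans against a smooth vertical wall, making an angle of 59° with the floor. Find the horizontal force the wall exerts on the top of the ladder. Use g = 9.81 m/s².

About the foot of the ladder:
Ladder weight 7.43×9.81 = 72.89 N acts at 3.035 m along the ladder; its horizontal arm is 3.035·cos59° = 1.563 m → τ = 113.9 N·m clockwise.
Wall normal N acts horizontally at the top; its moment arm is the height L sinθ = 6.07·sin59° = 5.203 m, counterclockwise.
For rotational equilibrium, N × 5.203 = 113.9, so N = 21.9 N.

N_wall ≈ 21.9 N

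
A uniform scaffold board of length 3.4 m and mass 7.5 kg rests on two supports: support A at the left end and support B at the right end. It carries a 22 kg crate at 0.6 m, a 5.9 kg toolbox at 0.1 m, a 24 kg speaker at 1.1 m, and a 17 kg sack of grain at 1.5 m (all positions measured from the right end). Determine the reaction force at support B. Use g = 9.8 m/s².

R_B ≈ 523 N

Choose support A as the axis so its reaction then has zero moment arm.
Beam weight: 7.5 × 9.8 = 73.5 N down at 1.7 m → arm 1.7 m, τ = 73.5 × 1.7 = 125 N·m clockwise.
Crate: 22 × 9.8 = 215.6 N down at 0.6 m → arm 2.8 m, τ = 215.6 × 2.8 = 603.7 N·m clockwise.
Toolbox: 5.9 × 9.8 = 57.82 N down at 0.1 m → arm 3.3 m, τ = 57.82 × 3.3 = 190.8 N·m clockwise.
Speaker: 24 × 9.8 = 235.2 N down at 1.1 m → arm 2.3 m, τ = 235.2 × 2.3 = 541 N·m clockwise.
Sack of grain: 17 × 9.8 = 166.6 N down at 1.5 m → arm 1.9 m, τ = 166.6 × 1.9 = 316.5 N·m clockwise.
Net load moment about support A = 1777 N·m clockwise.
Reaction R at support B is upward at 0 m, arm 3.4 m → moment R × 3.4 counterclockwise.
Στ = 0 ⇒ R × 3.4 = 1777 ⇒ R = 523 N.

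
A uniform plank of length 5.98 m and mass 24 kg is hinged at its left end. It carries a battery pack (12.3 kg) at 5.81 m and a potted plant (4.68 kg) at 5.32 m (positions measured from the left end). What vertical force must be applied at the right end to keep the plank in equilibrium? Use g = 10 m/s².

F ≈ 281 N

Choose the left end as the axis so the unknown pivot reaction has zero arm there.
Beam weight: 24 × 10 = 240 N down at 2.99 m → arm 2.99 m, τ = 240 × 2.99 = 717.6 N·m clockwise.
Battery pack: 12.3 × 10 = 123 N down at 5.81 m → arm 5.81 m, τ = 123 × 5.81 = 714.6 N·m clockwise.
Potted plant: 4.68 × 10 = 46.8 N down at 5.32 m → arm 5.32 m, τ = 46.8 × 5.32 = 249 N·m clockwise.
Net moment of the loads = 1681 N·m clockwise.
The upward force F acts at the right end, arm 5.98 m, giving F × 5.98 counterclockwise.
For rotational equilibrium, F × 5.98 = 1681, so F = 1681 / 5.98 = 281 N.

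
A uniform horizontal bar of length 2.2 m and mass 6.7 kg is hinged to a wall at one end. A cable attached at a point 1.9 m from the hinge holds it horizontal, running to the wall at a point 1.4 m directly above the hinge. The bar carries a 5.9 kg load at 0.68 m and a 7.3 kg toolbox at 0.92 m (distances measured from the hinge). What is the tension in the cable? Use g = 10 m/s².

Take moments about the hinge.
Beam weight: 6.7 × 10 = 67 N down at 1.1 m → arm 1.1 m, τ = 67 × 1.1 = 73.7 N·m clockwise.
Load: 5.9 × 10 = 59 N down at 0.68 m → arm 0.68 m, τ = 59 × 0.68 = 40.12 N·m clockwise.
Toolbox: 7.3 × 10 = 73 N down at 0.92 m → arm 0.92 m, τ = 73 × 0.92 = 67.16 N·m clockwise.
Total clockwise load moment = 181 N·m.
The cable tension T acts at 1.9 m; only its component perpendicular to the bar, T sinθ, produces torque. sinθ = h/√(h²+d²) = 1.4/√(1.4²+1.9²) = 0.5932.
Balancing moments: T × 1.9 × 0.5932 = 181, giving T = 181 / 1.127 = 161 N.

T ≈ 161 N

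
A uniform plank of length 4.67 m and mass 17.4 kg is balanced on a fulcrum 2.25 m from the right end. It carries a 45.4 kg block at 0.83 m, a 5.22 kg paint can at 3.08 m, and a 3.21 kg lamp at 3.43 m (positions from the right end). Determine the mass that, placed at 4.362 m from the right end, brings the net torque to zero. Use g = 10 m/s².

m ≈ 26 kg

Taking torques about the fulcrum (at 2.25 m from the right end):
Beam weight: 17.4 × 10 = 174 N down at 2.335 m → arm 0.085 m, τ = 174 × 0.085 = 14.79 N·m counterclockwise.
Block: 45.4 × 10 = 454 N down at 0.83 m → arm 1.42 m, τ = 454 × 1.42 = 644.7 N·m clockwise.
Paint can: 5.22 × 10 = 52.2 N down at 3.08 m → arm 0.83 m, τ = 52.2 × 0.83 = 43.33 N·m counterclockwise.
Lamp: 3.21 × 10 = 32.1 N down at 3.43 m → arm 1.18 m, τ = 32.1 × 1.18 = 37.88 N·m counterclockwise.
Net moment of known loads = 548.7 N·m clockwise.
An unknown mass m at 4.362 m has arm 2.112 m; its moment is m·g·2.112 counterclockwise.
Setting net torque to zero: m × 10 × 2.112 = 548.7 → m = 548.7 / (10 × 2.112) = 26 kg.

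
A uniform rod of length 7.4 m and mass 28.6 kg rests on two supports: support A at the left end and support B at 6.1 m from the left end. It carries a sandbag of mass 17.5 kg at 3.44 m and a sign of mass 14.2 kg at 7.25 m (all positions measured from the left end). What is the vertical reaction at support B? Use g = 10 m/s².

About support A:
Beam weight: 28.6 × 10 = 286 N down at 3.7 m → arm 3.7 m, τ = 286 × 3.7 = 1058 N·m clockwise.
Sandbag: 17.5 × 10 = 175 N down at 3.44 m → arm 3.44 m, τ = 175 × 3.44 = 602 N·m clockwise.
Sign: 14.2 × 10 = 142 N down at 7.25 m → arm 7.25 m, τ = 142 × 7.25 = 1030 N·m clockwise.
Net load moment about support A = 2690 N·m clockwise.
Reaction R at support B is upward at 6.1 m, arm 6.1 m → moment R × 6.1 counterclockwise.
For rotational equilibrium, R × 6.1 = 2690, so R = 441 N.

R_B ≈ 441 N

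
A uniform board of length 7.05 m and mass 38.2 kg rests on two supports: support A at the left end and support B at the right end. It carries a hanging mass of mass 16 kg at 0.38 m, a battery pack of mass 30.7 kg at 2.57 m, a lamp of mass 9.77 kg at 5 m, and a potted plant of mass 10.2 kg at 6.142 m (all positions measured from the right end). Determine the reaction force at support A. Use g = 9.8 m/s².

R_A ≈ 460 N

Choose support B as the axis so its reaction then has zero moment arm.
Beam weight: 38.2 × 9.8 = 374.4 N down at 3.525 m → arm 3.525 m, τ = 374.4 × 3.525 = 1320 N·m counterclockwise.
Hanging mass: 16 × 9.8 = 156.8 N down at 0.38 m → arm 0.38 m, τ = 156.8 × 0.38 = 59.58 N·m counterclockwise.
Battery pack: 30.7 × 9.8 = 300.9 N down at 2.57 m → arm 2.57 m, τ = 300.9 × 2.57 = 773.3 N·m counterclockwise.
Lamp: 9.77 × 9.8 = 95.75 N down at 5 m → arm 5 m, τ = 95.75 × 5 = 478.8 N·m counterclockwise.
Potted plant: 10.2 × 9.8 = 99.96 N down at 6.142 m → arm 6.142 m, τ = 99.96 × 6.142 = 614 N·m counterclockwise.
Net load moment about support B = 3246 N·m counterclockwise.
Reaction R at support A is upward at 7.05 m, arm 7.05 m → moment R × 7.05 clockwise.
For rotational equilibrium, R × 7.05 = 3246, so R = 460 N.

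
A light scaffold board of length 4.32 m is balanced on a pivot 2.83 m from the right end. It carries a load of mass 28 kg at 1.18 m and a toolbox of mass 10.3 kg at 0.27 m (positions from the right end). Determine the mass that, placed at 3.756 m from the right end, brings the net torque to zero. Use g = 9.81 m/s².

Sum moments about the pivot (at 2.83 m from the right end) (the support reaction has zero arm there).
Load: 28 × 9.81 = 274.7 N down at 1.18 m → arm 1.65 m, τ = 274.7 × 1.65 = 453.3 N·m clockwise.
Toolbox: 10.3 × 9.81 = 101 N down at 0.27 m → arm 2.56 m, τ = 101 × 2.56 = 258.6 N·m clockwise.
Net moment of known loads = 711.9 N·m clockwise.
An unknown mass m at 3.756 m has arm 0.926 m; its moment is m·g·0.926 counterclockwise.
Στ = 0 ⇒ m × 9.81 × 0.926 = 711.9 ⇒ m = 711.9 / (9.81 × 0.926) = 78.4 kg.

m ≈ 78.4 kg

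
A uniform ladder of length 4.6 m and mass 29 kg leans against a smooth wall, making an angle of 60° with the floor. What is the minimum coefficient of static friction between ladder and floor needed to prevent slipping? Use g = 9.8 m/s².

μ_min ≈ 0.289

Choose the foot of the ladder as the axis so the floor normal and friction both act there and drop out.
Ladder weight 29×9.8 = 284.2 N acts at 2.3 m along the ladder; its horizontal arm is 2.3·cos60° = 1.15 m → τ = 326.8 N·m clockwise.
Wall normal N acts horizontally at the top; its moment arm is the height L sinθ = 4.6·sin60° = 3.984 m, counterclockwise.
For rotational equilibrium, N × 3.984 = 326.8, so N = 82.03 N.
ΣFx = 0 ⇒ f = N_wall = 82.03 N. ΣFy = 0 ⇒ N_floor = 284.2 N.
μ_min = f / N_floor = 82.03 / 284.2 = 0.289.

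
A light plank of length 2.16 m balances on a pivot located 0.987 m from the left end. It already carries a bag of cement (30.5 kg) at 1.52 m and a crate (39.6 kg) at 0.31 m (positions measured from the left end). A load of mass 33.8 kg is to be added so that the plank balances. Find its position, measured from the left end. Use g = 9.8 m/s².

x ≈ 1.3 m from the left end

Take moments about the pivot (at 0.987 m from the left end).
Bag of cement: 30.5 × 9.8 = 298.9 N down at 1.52 m → arm 0.533 m, τ = 298.9 × 0.533 = 159.3 N·m clockwise.
Crate: 39.6 × 9.8 = 388.1 N down at 0.31 m → arm 0.677 m, τ = 388.1 × 0.677 = 262.7 N·m counterclockwise.
Net moment of existing loads = 103.4 N·m counterclockwise.
The load weighs 33.8 × 9.8 = 331.2 N and must supply an equal clockwise moment, so its lever arm about the pivot is 103.4 / 331.2 = 0.312 m.
That puts it at 0.987 + 0.312 = 1.3 m from the left end.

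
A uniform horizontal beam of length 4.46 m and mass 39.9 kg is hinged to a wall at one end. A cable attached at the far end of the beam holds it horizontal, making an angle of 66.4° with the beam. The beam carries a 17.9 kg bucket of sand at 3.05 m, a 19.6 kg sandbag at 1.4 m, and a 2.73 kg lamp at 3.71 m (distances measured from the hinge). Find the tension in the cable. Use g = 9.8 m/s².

Sum moments about the hinge (the unknown hinge reaction has zero arm there).
Beam weight: 39.9 × 9.8 = 391 N down at 2.23 m → arm 2.23 m, τ = 391 × 2.23 = 871.9 N·m clockwise.
Bucket of sand: 17.9 × 9.8 = 175.4 N down at 3.05 m → arm 3.05 m, τ = 175.4 × 3.05 = 535 N·m clockwise.
Sandbag: 19.6 × 9.8 = 192.1 N down at 1.4 m → arm 1.4 m, τ = 192.1 × 1.4 = 268.9 N·m clockwise.
Lamp: 2.73 × 9.8 = 26.75 N down at 3.71 m → arm 3.71 m, τ = 26.75 × 3.71 = 99.24 N·m clockwise.
Total clockwise load moment = 1775 N·m.
The cable tension T acts at 4.46 m; only its component perpendicular to the beam, T sinθ, produces torque. sin 66.4° = 0.9164.
For rotational equilibrium, T × 4.46 × 0.9164 = 1775, so T = 1775 / 4.087 = 434 N.

T ≈ 434 N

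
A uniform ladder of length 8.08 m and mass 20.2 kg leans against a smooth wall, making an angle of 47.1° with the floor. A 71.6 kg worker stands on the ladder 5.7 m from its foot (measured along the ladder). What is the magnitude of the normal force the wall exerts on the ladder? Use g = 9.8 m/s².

N_wall ≈ 552 N

Take moments about the foot of the ladder.
Ladder weight 20.2×9.8 = 198 N acts at 4.04 m along the ladder; its horizontal arm is 4.04·cos47.1° = 2.75 m → τ = 544.5 N·m clockwise.
Worker: 71.6×9.8 = 701.7 N at 5.7 m → arm 3.88 m → τ = 2723 N·m clockwise.
Wall normal N acts horizontally at the top; its moment arm is the height L sinθ = 8.08·sin47.1° = 5.919 m, counterclockwise.
Στ = 0 ⇒ N × 5.919 = 3268 ⇒ N = 552 N.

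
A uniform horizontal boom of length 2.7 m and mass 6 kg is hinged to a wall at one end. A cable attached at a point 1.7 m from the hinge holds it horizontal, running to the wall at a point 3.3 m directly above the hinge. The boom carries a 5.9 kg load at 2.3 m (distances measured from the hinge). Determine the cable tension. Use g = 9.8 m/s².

Choose the hinge as the axis so the unknown hinge reaction has zero arm there.
Beam weight: 6 × 9.8 = 58.8 N down at 1.35 m → arm 1.35 m, τ = 58.8 × 1.35 = 79.38 N·m clockwise.
Load: 5.9 × 9.8 = 57.82 N down at 2.3 m → arm 2.3 m, τ = 57.82 × 2.3 = 133 N·m clockwise.
Total clockwise load moment = 212.4 N·m.
The cable tension T acts at 1.7 m; only its component perpendicular to the boom, T sinθ, produces torque. sinθ = h/√(h²+d²) = 3.3/√(3.3²+1.7²) = 0.889.
For rotational equilibrium, T × 1.7 × 0.889 = 212.4, so T = 212.4 / 1.511 = 141 N.

T ≈ 141 N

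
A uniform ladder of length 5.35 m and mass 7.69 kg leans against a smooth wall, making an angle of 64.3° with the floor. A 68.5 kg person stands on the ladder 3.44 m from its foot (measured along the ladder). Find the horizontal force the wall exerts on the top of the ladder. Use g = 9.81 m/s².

Take moments about the foot of the ladder.
Ladder weight 7.69×9.81 = 75.44 N acts at 2.675 m along the ladder; its horizontal arm is 2.675·cos64.3° = 1.16 m → τ = 87.51 N·m clockwise.
Person: 68.5×9.81 = 672 N at 3.44 m → arm 1.492 m → τ = 1003 N·m clockwise.
Wall normal N acts horizontally at the top; its moment arm is the height L sinθ = 5.35·sin64.3° = 4.821 m, counterclockwise.
Balancing moments: N × 4.821 = 1091, giving N = 226 N.

N_wall ≈ 226 N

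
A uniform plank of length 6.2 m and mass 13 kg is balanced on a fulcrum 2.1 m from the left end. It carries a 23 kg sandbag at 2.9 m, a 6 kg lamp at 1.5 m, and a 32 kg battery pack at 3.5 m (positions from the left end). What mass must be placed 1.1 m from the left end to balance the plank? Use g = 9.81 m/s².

Choose the fulcrum (at 2.1 m from the left end) as the axis so the support reaction has zero arm there.
Beam weight: 13 × 9.81 = 127.5 N down at 3.1 m → arm 1 m, τ = 127.5 × 1 = 127.5 N·m clockwise.
Sandbag: 23 × 9.81 = 225.6 N down at 2.9 m → arm 0.8 m, τ = 225.6 × 0.8 = 180.5 N·m clockwise.
Lamp: 6 × 9.81 = 58.86 N down at 1.5 m → arm 0.6 m, τ = 58.86 × 0.6 = 35.32 N·m counterclockwise.
Battery pack: 32 × 9.81 = 313.9 N down at 3.5 m → arm 1.4 m, τ = 313.9 × 1.4 = 439.5 N·m clockwise.
Net moment of known loads = 712.2 N·m clockwise.
An unknown mass m at 1.1 m has arm 1 m; its moment is m·g·1 counterclockwise.
Balancing moments: m × 9.81 × 1 = 712.2, giving m = 712.2 / (9.81 × 1) = 72.6 kg.

m ≈ 72.6 kg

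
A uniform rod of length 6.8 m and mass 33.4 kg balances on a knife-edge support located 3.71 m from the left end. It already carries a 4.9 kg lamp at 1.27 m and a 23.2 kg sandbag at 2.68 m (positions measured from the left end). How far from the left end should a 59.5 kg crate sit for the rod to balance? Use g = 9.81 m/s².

x ≈ 4.49 m from the left end

Choose the knife-edge support (at 3.71 m from the left end) as the axis so the support reaction has zero arm there.
Beam weight: 33.4 × 9.81 = 327.7 N down at 3.4 m → arm 0.31 m, τ = 327.7 × 0.31 = 101.6 N·m counterclockwise.
Lamp: 4.9 × 9.81 = 48.07 N down at 1.27 m → arm 2.44 m, τ = 48.07 × 2.44 = 117.3 N·m counterclockwise.
Sandbag: 23.2 × 9.81 = 227.6 N down at 2.68 m → arm 1.03 m, τ = 227.6 × 1.03 = 234.4 N·m counterclockwise.
Net moment of existing loads = 453.3 N·m counterclockwise.
The crate weighs 59.5 × 9.81 = 583.7 N and must supply an equal clockwise moment, so its lever arm about the knife-edge support is 453.3 / 583.7 = 0.777 m.
That puts it at 3.71 + 0.777 = 4.49 m from the left end.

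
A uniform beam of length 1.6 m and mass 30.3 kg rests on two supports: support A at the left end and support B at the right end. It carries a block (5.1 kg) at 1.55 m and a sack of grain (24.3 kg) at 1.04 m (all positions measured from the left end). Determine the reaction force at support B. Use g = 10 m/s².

Taking torques about support A:
Beam weight: 30.3 × 10 = 303 N down at 0.8 m → arm 0.8 m, τ = 303 × 0.8 = 242.4 N·m clockwise.
Block: 5.1 × 10 = 51 N down at 1.55 m → arm 1.55 m, τ = 51 × 1.55 = 79.05 N·m clockwise.
Sack of grain: 24.3 × 10 = 243 N down at 1.04 m → arm 1.04 m, τ = 243 × 1.04 = 252.7 N·m clockwise.
Net load moment about support A = 574.1 N·m clockwise.
Reaction R at support B is upward at 1.6 m, arm 1.6 m → moment R × 1.6 counterclockwise.
Balancing moments: R × 1.6 = 574.1, giving R = 359 N.

R_B ≈ 359 N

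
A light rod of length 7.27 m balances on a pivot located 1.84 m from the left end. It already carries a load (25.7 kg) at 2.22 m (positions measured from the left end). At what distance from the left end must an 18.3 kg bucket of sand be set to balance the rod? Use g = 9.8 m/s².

x ≈ 1.31 m from the left end

About the pivot (at 1.84 m from the left end):
Load: 25.7 × 9.8 = 251.9 N down at 2.22 m → arm 0.38 m, τ = 251.9 × 0.38 = 95.72 N·m clockwise.
Net moment of existing loads = 95.72 N·m clockwise.
The bucket of sand weighs 18.3 × 9.8 = 179.3 N and must supply an equal counterclockwise moment, so its lever arm about the pivot is 95.72 / 179.3 = 0.534 m.
That puts it at 1.84 − 0.534 = 1.31 m from the left end.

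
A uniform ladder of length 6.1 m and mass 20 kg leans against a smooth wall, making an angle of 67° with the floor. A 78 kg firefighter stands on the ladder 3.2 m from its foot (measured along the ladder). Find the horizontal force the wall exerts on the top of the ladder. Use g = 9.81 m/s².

N_wall ≈ 212 N

About the foot of the ladder:
Ladder weight 20×9.81 = 196.2 N acts at 3.05 m along the ladder; its horizontal arm is 3.05·cos67° = 1.192 m → τ = 233.9 N·m clockwise.
Firefighter: 78×9.81 = 765.2 N at 3.2 m → arm 1.25 m → τ = 956.5 N·m clockwise.
Wall normal N acts horizontally at the top; its moment arm is the height L sinθ = 6.1·sin67° = 5.615 m, counterclockwise.
Setting net torque to zero: N × 5.615 = 1190 → N = 212 N.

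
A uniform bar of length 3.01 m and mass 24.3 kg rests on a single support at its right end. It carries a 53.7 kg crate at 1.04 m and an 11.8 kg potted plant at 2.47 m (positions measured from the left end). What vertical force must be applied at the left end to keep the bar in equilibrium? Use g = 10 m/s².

F ≈ 494 N

About the right end:
Beam weight: 24.3 × 10 = 243 N down at 1.505 m → arm 1.505 m, τ = 243 × 1.505 = 365.7 N·m counterclockwise.
Crate: 53.7 × 10 = 537 N down at 1.04 m → arm 1.97 m, τ = 537 × 1.97 = 1058 N·m counterclockwise.
Potted plant: 11.8 × 10 = 118 N down at 2.47 m → arm 0.54 m, τ = 118 × 0.54 = 63.72 N·m counterclockwise.
Net moment of the loads = 1487 N·m counterclockwise.
The upward force F acts at the left end, arm 3.01 m, giving F × 3.01 clockwise.
For rotational equilibrium, F × 3.01 = 1487, so F = 1487 / 3.01 = 494 N.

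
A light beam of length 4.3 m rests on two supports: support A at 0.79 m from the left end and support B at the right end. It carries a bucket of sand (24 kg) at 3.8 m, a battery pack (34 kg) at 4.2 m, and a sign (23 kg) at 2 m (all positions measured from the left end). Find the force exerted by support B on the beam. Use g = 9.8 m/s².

R_B ≈ 603 N

Sum moments about support A (its reaction then has zero moment arm).
Bucket of sand: 24 × 9.8 = 235.2 N down at 3.8 m → arm 3.01 m, τ = 235.2 × 3.01 = 708 N·m clockwise.
Battery pack: 34 × 9.8 = 333.2 N down at 4.2 m → arm 3.41 m, τ = 333.2 × 3.41 = 1136 N·m clockwise.
Sign: 23 × 9.8 = 225.4 N down at 2 m → arm 1.21 m, τ = 225.4 × 1.21 = 272.7 N·m clockwise.
Net load moment about support A = 2117 N·m clockwise.
Reaction R at support B is upward at 4.3 m, arm 3.51 m → moment R × 3.51 counterclockwise.
For rotational equilibrium, R × 3.51 = 2117, so R = 603 N.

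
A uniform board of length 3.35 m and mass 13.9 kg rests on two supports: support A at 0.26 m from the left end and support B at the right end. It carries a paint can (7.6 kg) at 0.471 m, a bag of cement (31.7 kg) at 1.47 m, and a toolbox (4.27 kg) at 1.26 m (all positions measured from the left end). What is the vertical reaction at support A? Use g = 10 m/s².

Sum moments about support B (its reaction then has zero moment arm).
Beam weight: 13.9 × 10 = 139 N down at 1.675 m → arm 1.675 m, τ = 139 × 1.675 = 232.8 N·m counterclockwise.
Paint can: 7.6 × 10 = 76 N down at 0.471 m → arm 2.879 m, τ = 76 × 2.879 = 218.8 N·m counterclockwise.
Bag of cement: 31.7 × 10 = 317 N down at 1.47 m → arm 1.88 m, τ = 317 × 1.88 = 596 N·m counterclockwise.
Toolbox: 4.27 × 10 = 42.7 N down at 1.26 m → arm 2.09 m, τ = 42.7 × 2.09 = 89.24 N·m counterclockwise.
Net load moment about support B = 1137 N·m counterclockwise.
Reaction R at support A is upward at 0.26 m, arm 3.09 m → moment R × 3.09 clockwise.
Balancing moments: R × 3.09 = 1137, giving R = 368 N.

R_A ≈ 368 N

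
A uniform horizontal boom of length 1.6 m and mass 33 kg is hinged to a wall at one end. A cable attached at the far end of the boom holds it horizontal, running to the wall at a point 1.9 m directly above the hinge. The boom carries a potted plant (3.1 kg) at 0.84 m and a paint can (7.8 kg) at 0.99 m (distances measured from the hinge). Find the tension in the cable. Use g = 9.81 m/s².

Choose the hinge as the axis so the unknown hinge reaction has zero arm there.
Beam weight: 33 × 9.81 = 323.7 N down at 0.8 m → arm 0.8 m, τ = 323.7 × 0.8 = 259 N·m clockwise.
Potted plant: 3.1 × 9.81 = 30.41 N down at 0.84 m → arm 0.84 m, τ = 30.41 × 0.84 = 25.54 N·m clockwise.
Paint can: 7.8 × 9.81 = 76.52 N down at 0.99 m → arm 0.99 m, τ = 76.52 × 0.99 = 75.75 N·m clockwise.
Total clockwise load moment = 360.3 N·m.
The cable tension T acts at 1.6 m; only its component perpendicular to the boom, T sinθ, produces torque. sinθ = h/√(h²+d²) = 1.9/√(1.9²+1.6²) = 0.7649.
Balancing moments: T × 1.6 × 0.7649 = 360.3, giving T = 360.3 / 1.224 = 294 N.

T ≈ 294 N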